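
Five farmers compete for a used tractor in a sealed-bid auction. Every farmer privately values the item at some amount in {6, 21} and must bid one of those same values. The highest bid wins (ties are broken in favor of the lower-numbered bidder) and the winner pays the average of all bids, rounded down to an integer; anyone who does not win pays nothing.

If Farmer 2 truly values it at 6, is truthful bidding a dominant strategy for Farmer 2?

Check each profile of the others' bids and compare truth against every alternative bid.
Others bid (6, 21, 21, 21): truth gives 0, best alternative gives -12.
Others bid (6, 6, 21, 21): truth gives 0, best alternative gives -9.
Others bid (6, 21, 6, 21): truth gives 0, best alternative gives -9.
Others bid (6, 21, 21, 6): truth gives 0, best alternative gives -9.
Others bid (6, 6, 6, 21): truth gives 0, best alternative gives -6.
Others bid (6, 6, 21, 6): truth gives 0, best alternative gives -6.
(Remaining 10 profiles checked similarly; truth is weakly best in each.)
In every case the truthful bid is at least as good as any alternative, so it is a dominant strategy.

Yes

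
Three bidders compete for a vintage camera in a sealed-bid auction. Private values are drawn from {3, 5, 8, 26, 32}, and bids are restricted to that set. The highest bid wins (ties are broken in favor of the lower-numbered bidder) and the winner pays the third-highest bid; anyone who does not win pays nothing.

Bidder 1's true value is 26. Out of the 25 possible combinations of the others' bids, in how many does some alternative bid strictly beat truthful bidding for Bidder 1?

6

Others bid (3, 32): truth gives 0; bid 32 gives 23 > 0. Violating.
Others bid (5, 32): truth gives 0; bid 32 gives 21 > 0. Violating.
Others bid (8, 32): truth gives 0; bid 32 gives 18 > 0. Violating.
Others bid (32, 3): truth gives 0; bid 32 gives 23 > 0. Violating.
Others bid (3, 3): truth gives 23; no alternative beats it.
Others bid (3, 5): truth gives 23; no alternative beats it.
(Checking all 25 profiles: 6 have a profitable deviation, 19 do not.)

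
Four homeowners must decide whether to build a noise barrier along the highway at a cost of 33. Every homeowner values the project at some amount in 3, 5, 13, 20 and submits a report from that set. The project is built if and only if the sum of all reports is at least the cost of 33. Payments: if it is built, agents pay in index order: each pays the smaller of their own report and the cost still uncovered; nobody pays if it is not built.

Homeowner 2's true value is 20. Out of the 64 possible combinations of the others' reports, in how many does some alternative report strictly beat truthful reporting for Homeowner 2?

52

Others report (3, 3, 20): truth gives 0; report 13 gives 7 > 0. Violating.
Others report (3, 5, 13): truth gives 0; report 13 gives 7 > 0. Violating.
Others report (3, 5, 20): truth gives 0; report 5 gives 15 > 0. Violating.
Others report (3, 13, 5): truth gives 0; report 13 gives 7 > 0. Violating.
Others report (3, 3, 3): truth gives 0; no alternative beats it.
Others report (3, 3, 5): truth gives 0; no alternative beats it.
(Checking all 64 profiles: 52 have a profitable deviation, 12 do not.)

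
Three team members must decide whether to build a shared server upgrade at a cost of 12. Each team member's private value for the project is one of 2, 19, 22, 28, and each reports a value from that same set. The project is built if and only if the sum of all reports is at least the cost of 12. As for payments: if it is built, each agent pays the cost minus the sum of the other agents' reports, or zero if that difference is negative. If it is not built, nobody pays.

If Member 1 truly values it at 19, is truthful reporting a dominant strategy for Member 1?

Yes

Check each profile of the others' reports and compare truth against every alternative report.
Others report (2, 19): truth gives 19, best alternative gives 19.
Others report (2, 22): truth gives 19, best alternative gives 19.
Others report (2, 28): truth gives 19, best alternative gives 19.
Others report (19, 2): truth gives 19, best alternative gives 19.
Others report (19, 19): truth gives 19, best alternative gives 19.
Others report (19, 22): truth gives 19, best alternative gives 19.
(Remaining 10 profiles checked similarly; truth is weakly best in each.)
In every case the truthful report is at least as good as any alternative, so it is a dominant strategy.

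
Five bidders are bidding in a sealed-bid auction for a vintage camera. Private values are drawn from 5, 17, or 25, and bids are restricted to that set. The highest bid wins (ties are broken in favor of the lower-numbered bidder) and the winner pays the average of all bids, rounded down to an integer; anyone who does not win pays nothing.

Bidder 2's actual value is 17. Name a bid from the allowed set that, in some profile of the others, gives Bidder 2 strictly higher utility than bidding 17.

Suppose Bidder 1 bids 5, Bidder 3 bids 5, Bidder 4 bids 5 and Bidder 5 bids 25.
Bid 17: loses, pays 0, utility 0.
Bid 25: wins, pays 13, utility 17 - 13 = 4.
So bidding 25 beats truth here (4 > 0).

25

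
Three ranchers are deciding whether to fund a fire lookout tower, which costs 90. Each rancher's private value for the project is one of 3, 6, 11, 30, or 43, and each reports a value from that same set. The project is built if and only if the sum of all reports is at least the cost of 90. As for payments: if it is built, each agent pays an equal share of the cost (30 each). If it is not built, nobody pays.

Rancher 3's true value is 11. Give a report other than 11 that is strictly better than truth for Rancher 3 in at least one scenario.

Suppose Rancher 1 reports 43 and Rancher 2 reports 43.
Report 11: project built, pays 30, utility 11 - 30 = -19.
Report 3: project not built, utility 0.
So reporting 3 beats truth here (0 > -19).

3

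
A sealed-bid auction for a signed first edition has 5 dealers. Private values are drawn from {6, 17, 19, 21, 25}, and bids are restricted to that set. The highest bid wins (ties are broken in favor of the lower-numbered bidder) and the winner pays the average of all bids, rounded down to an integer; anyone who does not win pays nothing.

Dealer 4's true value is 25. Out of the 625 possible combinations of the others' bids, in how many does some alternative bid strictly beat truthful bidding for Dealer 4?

91

Others bid (6, 6, 6, 6): truth gives 16; bid 17 gives 17 > 16. Violating.
Others bid (6, 6, 6, 17): truth gives 13; bid 17 gives 15 > 13. Violating.
Others bid (6, 6, 6, 19): truth gives 13; bid 19 gives 14 > 13. Violating.
Others bid (6, 6, 17, 6): truth gives 13; bid 19 gives 15 > 13. Violating.
Others bid (6, 6, 6, 21): truth gives 13; no alternative beats it.
Others bid (6, 6, 6, 25): truth gives 12; no alternative beats it.
(Checking all 625 profiles: 91 have a profitable deviation, 534 do not.)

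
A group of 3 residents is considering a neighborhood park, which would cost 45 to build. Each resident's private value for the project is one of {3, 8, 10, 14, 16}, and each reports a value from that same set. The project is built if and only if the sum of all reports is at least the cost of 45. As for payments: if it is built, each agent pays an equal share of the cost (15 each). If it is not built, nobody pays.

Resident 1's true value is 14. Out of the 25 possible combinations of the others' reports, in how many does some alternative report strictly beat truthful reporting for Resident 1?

Others report (16, 16): truth gives -1; report 3 gives 0 > -1. Violating.
Others report (3, 3): truth gives 0; no alternative beats it.
Others report (3, 8): truth gives 0; no alternative beats it.
(Checking all 25 profiles: 1 has a profitable deviation, 24 do not.)

1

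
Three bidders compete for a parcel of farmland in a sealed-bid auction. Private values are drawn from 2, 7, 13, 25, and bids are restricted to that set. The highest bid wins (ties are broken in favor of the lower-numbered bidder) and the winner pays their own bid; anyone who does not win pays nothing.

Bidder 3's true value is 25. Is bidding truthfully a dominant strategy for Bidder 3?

Consider the case where Bidder 1 bids 2 and Bidder 2 bids 2.
Truthful bid 25: wins, pays 25, utility 25 - 25 = 0.
Bid 7 instead: wins, pays 7, utility 25 - 7 = 18.
Since 18 > 0, bidding 7 is strictly better here, so truthful bidding is not dominant.

No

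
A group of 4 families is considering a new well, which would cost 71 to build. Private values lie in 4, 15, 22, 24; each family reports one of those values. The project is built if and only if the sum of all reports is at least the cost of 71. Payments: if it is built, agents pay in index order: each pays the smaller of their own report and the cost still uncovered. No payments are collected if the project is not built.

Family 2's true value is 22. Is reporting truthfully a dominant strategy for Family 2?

Consider the case where Family 1 reports 15, Family 3 reports 22 and Family 4 reports 22.
Truthful report 22: project built, pays 22, utility 22 - 22 = 0.
Report 15 instead: project built, pays 15, utility 22 - 15 = 7.
Since 7 > 0, reporting 15 is strictly better here, so truthful reporting is not dominant.

No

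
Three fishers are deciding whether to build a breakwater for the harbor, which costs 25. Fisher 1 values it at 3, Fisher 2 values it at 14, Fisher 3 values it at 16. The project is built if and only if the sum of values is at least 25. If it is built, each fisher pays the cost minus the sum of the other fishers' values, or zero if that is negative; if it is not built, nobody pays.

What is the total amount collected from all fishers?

Total value 33 ≥ cost 25, so it is built.
Fisher 1: others sum to 30; max(0, 25 - 30) = 0.
Fisher 2: others sum to 19; max(0, 25 - 19) = 6.
Fisher 3: others sum to 17; max(0, 25 - 17) = 8.
Total collected = 0 + 6 + 8 = 14.

14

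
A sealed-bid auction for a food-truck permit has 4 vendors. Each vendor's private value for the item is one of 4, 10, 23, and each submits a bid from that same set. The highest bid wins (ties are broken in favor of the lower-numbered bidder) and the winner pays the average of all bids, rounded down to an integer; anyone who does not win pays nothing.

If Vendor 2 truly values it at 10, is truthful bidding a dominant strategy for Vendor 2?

Yes

Check each profile of the others' bids and compare truth against every alternative bid.
Others bid (4, 4, 4): truth gives 5, best alternative gives 2.
Others bid (4, 4, 10): truth gives 3, best alternative gives 0.
Others bid (4, 10, 4): truth gives 3, best alternative gives 0.
Others bid (4, 10, 10): truth gives 2, best alternative gives 0.
Others bid (4, 4, 23): truth gives 0, best alternative gives 0.
Others bid (4, 10, 23): truth gives 0, best alternative gives 0.
(Remaining 21 profiles checked similarly; truth is weakly best in each.)
In every case the truthful bid is at least as good as any alternative, so it is a dominant strategy.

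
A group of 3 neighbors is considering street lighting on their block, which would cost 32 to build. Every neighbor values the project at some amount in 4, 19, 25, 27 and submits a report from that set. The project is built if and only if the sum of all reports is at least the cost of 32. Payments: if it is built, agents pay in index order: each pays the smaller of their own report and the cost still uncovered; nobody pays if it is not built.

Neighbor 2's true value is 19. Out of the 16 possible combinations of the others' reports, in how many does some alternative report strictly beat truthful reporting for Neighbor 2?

Others report (4, 25): truth gives 0; report 4 gives 15 > 0. Violating.
Others report (4, 27): truth gives 0; report 4 gives 15 > 0. Violating.
Others report (19, 19): truth gives 6; report 4 gives 15 > 6. Violating.
Others report (19, 25): truth gives 6; report 4 gives 15 > 6. Violating.
Others report (4, 4): truth gives 0; no alternative beats it.
Others report (4, 19): truth gives 0; no alternative beats it.
(Checking all 16 profiles: 13 have a profitable deviation, 3 do not.)

13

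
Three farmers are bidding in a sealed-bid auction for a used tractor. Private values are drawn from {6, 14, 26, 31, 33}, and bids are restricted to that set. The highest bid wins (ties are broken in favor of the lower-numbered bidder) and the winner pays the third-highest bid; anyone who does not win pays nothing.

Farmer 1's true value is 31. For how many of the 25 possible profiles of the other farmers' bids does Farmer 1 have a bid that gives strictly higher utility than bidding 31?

Others bid (6, 33): truth gives 0; bid 33 gives 25 > 0. Violating.
Others bid (14, 33): truth gives 0; bid 33 gives 17 > 0. Violating.
Others bid (26, 33): truth gives 0; bid 33 gives 5 > 0. Violating.
Others bid (33, 6): truth gives 0; bid 33 gives 25 > 0. Violating.
Others bid (6, 6): truth gives 25; no alternative beats it.
Others bid (6, 14): truth gives 25; no alternative beats it.
(Checking all 25 profiles: 6 have a profitable deviation, 19 do not.)

6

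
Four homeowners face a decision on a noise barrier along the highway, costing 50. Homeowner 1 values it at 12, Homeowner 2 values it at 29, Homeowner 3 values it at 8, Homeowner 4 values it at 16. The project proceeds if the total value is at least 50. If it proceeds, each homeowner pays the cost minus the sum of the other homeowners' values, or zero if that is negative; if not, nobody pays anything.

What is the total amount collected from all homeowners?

15

Total value 65 ≥ cost 50, so it is built.
Homeowner 1: others sum to 53; max(0, 50 - 53) = 0.
Homeowner 2: others sum to 36; max(0, 50 - 36) = 14.
Homeowner 3: others sum to 57; max(0, 50 - 57) = 0.
Homeowner 4: others sum to 49; max(0, 50 - 49) = 1.
Total collected = 0 + 14 + 0 + 1 = 15.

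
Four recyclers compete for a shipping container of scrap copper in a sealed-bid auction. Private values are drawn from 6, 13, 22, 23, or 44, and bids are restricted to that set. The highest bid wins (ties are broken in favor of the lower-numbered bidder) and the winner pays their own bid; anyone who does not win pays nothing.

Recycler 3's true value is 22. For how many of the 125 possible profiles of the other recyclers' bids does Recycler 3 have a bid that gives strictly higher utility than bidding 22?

Others bid (6, 6, 6): truth gives 0; bid 13 gives 9 > 0. Violating.
Others bid (6, 6, 13): truth gives 0; bid 13 gives 9 > 0. Violating.
Others bid (6, 6, 22): truth gives 0; no alternative beats it.
Others bid (6, 6, 23): truth gives 0; no alternative beats it.
(Checking all 125 profiles: 2 have a profitable deviation, 123 do not.)

2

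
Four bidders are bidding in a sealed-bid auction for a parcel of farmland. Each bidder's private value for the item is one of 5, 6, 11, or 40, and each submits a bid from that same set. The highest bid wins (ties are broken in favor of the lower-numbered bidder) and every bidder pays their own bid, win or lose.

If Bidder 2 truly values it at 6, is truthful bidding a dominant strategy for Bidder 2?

No

Consider the case where Bidder 1 bids 5, Bidder 3 bids 5 and Bidder 4 bids 11.
Truthful bid 6: loses but pays 6, utility -6.
Bid 5 instead: loses but pays 5, utility -5.
Since -5 > -6, bidding 5 is strictly better here, so truthful bidding is not dominant.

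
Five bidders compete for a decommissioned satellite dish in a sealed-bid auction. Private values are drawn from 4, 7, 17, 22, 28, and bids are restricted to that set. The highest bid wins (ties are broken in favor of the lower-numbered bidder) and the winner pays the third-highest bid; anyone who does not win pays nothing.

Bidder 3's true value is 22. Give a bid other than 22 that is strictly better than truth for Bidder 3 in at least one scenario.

Suppose Bidder 1 bids 4, Bidder 2 bids 4, Bidder 4 bids 4 and Bidder 5 bids 28.
Bid 22: loses, pays 0, utility 0.
Bid 28: wins, pays 4, utility 22 - 4 = 18.
So bidding 28 beats truth here (18 > 0).

28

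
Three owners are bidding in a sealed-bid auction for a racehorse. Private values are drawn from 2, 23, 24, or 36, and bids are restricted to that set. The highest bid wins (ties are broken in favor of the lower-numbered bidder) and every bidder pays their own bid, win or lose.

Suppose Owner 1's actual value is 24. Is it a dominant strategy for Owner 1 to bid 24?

Consider the case where Owner 2 bids 2 and Owner 3 bids 2.
Truthful bid 24: wins, pays 24, utility 24 - 24 = 0.
Bid 2 instead: wins, pays 2, utility 24 - 2 = 22.
Since 22 > 0, bidding 2 is strictly better here, so truthful bidding is not dominant.

No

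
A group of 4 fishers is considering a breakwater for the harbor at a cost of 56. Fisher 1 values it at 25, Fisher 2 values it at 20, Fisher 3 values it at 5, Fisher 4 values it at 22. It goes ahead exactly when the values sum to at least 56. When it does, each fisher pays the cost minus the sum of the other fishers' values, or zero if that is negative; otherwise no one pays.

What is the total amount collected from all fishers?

Total value 72 ≥ cost 56, so it is built.
Fisher 1: others sum to 47; max(0, 56 - 47) = 9.
Fisher 2: others sum to 52; max(0, 56 - 52) = 4.
Fisher 3: others sum to 67; max(0, 56 - 67) = 0.
Fisher 4: others sum to 50; max(0, 56 - 50) = 6.
Total collected = 9 + 4 + 0 + 6 = 19.

19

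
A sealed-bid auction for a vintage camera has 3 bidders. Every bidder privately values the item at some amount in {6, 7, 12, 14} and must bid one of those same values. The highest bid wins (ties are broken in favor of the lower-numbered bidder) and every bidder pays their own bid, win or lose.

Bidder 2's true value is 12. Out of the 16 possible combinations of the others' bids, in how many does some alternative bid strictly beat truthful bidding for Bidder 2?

12

Others bid (6, 6): truth gives 0; bid 7 gives 5 > 0. Violating.
Others bid (6, 7): truth gives 0; bid 7 gives 5 > 0. Violating.
Others bid (6, 14): truth gives -12; bid 14 gives -2 > -12. Violating.
Others bid (7, 14): truth gives -12; bid 14 gives -2 > -12. Violating.
Others bid (6, 12): truth gives 0; no alternative beats it.
Others bid (7, 6): truth gives 0; no alternative beats it.
(Checking all 16 profiles: 12 have a profitable deviation, 4 do not.)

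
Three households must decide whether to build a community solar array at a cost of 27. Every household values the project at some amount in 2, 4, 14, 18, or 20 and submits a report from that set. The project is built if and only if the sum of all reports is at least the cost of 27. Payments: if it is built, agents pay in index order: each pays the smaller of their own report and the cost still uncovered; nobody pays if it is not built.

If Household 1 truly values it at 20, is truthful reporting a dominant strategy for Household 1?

Consider the case where Household 2 reports 2 and Household 3 reports 14.
Truthful report 20: project built, pays 20, utility 20 - 20 = 0.
Report 14 instead: project built, pays 14, utility 20 - 14 = 6.
Since 6 > 0, reporting 14 is strictly better here, so truthful reporting is not dominant.

No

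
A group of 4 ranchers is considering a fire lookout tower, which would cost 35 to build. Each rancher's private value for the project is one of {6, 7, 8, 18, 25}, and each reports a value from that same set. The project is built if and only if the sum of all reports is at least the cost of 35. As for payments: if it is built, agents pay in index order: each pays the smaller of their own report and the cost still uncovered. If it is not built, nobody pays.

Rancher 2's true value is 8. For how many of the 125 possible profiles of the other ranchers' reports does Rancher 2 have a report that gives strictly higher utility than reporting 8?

Others report (6, 6, 18): truth gives 0; report 6 gives 2 > 0. Violating.
Others report (6, 6, 25): truth gives 0; report 6 gives 2 > 0. Violating.
Others report (6, 7, 18): truth gives 0; report 6 gives 2 > 0. Violating.
Others report (6, 7, 25): truth gives 0; report 6 gives 2 > 0. Violating.
Others report (6, 6, 6): truth gives 0; no alternative beats it.
Others report (6, 6, 7): truth gives 0; no alternative beats it.
(Checking all 125 profiles: 98 have a profitable deviation, 27 do not.)

98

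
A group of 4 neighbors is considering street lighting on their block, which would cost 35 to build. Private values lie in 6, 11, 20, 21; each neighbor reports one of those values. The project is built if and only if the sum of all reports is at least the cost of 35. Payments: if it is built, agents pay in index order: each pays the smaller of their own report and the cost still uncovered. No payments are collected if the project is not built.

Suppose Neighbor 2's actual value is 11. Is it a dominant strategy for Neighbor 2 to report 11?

No

Consider the case where Neighbor 1 reports 6, Neighbor 3 reports 6 and Neighbor 4 reports 20.
Truthful report 11: project built, pays 11, utility 11 - 11 = 0.
Report 6 instead: project built, pays 6, utility 11 - 6 = 5.
Since 5 > 0, reporting 6 is strictly better here, so truthful reporting is not dominant.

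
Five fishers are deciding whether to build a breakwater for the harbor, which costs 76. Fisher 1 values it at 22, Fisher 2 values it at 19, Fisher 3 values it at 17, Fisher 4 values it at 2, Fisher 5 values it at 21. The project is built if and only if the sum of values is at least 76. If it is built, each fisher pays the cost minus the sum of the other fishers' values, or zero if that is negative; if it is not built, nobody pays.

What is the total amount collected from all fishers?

Total value 81 ≥ cost 76, so it is built.
Fisher 1: others sum to 59; max(0, 76 - 59) = 17.
Fisher 2: others sum to 62; max(0, 76 - 62) = 14.
Fisher 3: others sum to 64; max(0, 76 - 64) = 12.
Fisher 4: others sum to 79; max(0, 76 - 79) = 0.
Fisher 5: others sum to 60; max(0, 76 - 60) = 16.
Total collected = 17 + 14 + 12 + 0 + 16 = 59.

59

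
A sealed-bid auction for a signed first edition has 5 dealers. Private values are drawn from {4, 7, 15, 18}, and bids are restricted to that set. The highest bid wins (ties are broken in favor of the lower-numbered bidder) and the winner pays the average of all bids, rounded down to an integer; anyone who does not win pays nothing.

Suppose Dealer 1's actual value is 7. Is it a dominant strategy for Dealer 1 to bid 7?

Check each profile of the others' bids and compare truth against every alternative bid.
Others bid (4, 4, 7, 7): truth gives 2, best alternative gives 0.
Others bid (4, 7, 4, 7): truth gives 2, best alternative gives 0.
Others bid (4, 7, 7, 4): truth gives 2, best alternative gives 0.
Others bid (7, 4, 4, 7): truth gives 2, best alternative gives 0.
Others bid (7, 4, 7, 4): truth gives 2, best alternative gives 0.
Others bid (7, 7, 4, 4): truth gives 2, best alternative gives 0.
(Remaining 250 profiles checked similarly; truth is weakly best in each.)
In every case the truthful bid is at least as good as any alternative, so it is a dominant strategy.

Yes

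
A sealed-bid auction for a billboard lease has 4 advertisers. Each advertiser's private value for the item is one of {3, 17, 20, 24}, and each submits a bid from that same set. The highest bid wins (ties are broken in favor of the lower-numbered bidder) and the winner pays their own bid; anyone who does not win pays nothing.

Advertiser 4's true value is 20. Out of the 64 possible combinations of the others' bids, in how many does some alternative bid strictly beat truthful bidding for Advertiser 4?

1

Others bid (3, 3, 3): truth gives 0; bid 17 gives 3 > 0. Violating.
Others bid (3, 3, 17): truth gives 0; no alternative beats it.
Others bid (3, 3, 20): truth gives 0; no alternative beats it.
(Checking all 64 profiles: 1 has a profitable deviation, 63 do not.)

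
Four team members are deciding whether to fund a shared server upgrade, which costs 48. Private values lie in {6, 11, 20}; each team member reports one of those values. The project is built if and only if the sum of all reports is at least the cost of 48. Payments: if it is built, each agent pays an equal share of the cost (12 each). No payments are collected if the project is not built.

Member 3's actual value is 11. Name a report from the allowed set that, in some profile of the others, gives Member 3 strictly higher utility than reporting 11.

Suppose Member 1 reports 6, Member 2 reports 11 and Member 4 reports 20.
Report 11: project built, pays 12, utility 11 - 12 = -1.
Report 6: project not built, utility 0.
So reporting 6 beats truth here (0 > -1).

6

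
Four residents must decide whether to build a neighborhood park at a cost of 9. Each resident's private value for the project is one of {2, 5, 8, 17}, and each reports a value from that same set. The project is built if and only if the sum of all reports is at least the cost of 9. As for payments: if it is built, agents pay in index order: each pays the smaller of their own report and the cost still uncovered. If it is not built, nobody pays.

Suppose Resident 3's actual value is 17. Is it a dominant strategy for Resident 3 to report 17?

No

Consider the case where Resident 1 reports 2, Resident 2 reports 2 and Resident 4 reports 5.
Truthful report 17: project built, pays 5, utility 17 - 5 = 12.
Report 2 instead: project built, pays 2, utility 17 - 2 = 15.
Since 15 > 12, reporting 2 is strictly better here, so truthful reporting is not dominant.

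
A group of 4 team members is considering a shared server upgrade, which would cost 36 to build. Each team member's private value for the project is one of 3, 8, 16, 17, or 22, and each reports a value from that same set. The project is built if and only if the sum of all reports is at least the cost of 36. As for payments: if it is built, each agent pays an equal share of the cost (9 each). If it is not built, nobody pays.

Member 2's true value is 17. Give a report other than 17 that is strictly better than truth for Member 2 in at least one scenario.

22

Suppose Member 1 reports 3, Member 3 reports 3 and Member 4 reports 8.
Report 17: project not built, utility 0.
Report 22: project built, pays 9, utility 17 - 9 = 8.
So reporting 22 beats truth here (8 > 0).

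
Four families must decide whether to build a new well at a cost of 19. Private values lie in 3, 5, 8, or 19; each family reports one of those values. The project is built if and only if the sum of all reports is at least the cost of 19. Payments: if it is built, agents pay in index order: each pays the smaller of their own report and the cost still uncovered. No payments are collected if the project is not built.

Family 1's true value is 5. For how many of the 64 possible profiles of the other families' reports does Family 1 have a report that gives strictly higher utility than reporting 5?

53

Others report (3, 3, 19): truth gives 0; report 3 gives 2 > 0. Violating.
Others report (3, 5, 8): truth gives 0; report 3 gives 2 > 0. Violating.
Others report (3, 5, 19): truth gives 0; report 3 gives 2 > 0. Violating.
Others report (3, 8, 5): truth gives 0; report 3 gives 2 > 0. Violating.
Others report (3, 3, 3): truth gives 0; no alternative beats it.
Others report (3, 3, 5): truth gives 0; no alternative beats it.
(Checking all 64 profiles: 53 have a profitable deviation, 11 do not.)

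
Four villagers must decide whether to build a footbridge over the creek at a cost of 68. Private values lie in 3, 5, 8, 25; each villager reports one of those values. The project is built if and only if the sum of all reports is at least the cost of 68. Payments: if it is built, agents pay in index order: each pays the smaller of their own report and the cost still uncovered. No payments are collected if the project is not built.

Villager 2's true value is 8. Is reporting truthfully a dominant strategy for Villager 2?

Consider the case where Villager 1 reports 25, Villager 3 reports 25 and Villager 4 reports 25.
Truthful report 8: project built, pays 8, utility 8 - 8 = 0.
Report 3 instead: project built, pays 3, utility 8 - 3 = 5.
Since 5 > 0, reporting 3 is strictly better here, so truthful reporting is not dominant.

No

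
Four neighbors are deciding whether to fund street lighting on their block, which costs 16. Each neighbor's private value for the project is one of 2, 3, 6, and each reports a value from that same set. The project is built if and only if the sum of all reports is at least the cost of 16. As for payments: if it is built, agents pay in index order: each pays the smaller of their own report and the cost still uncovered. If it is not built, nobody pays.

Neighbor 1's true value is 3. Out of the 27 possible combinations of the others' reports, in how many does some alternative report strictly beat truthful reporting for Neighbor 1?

Others report (2, 6, 6): truth gives 0; report 2 gives 1 > 0. Violating.
Others report (3, 6, 6): truth gives 0; report 2 gives 1 > 0. Violating.
Others report (6, 2, 6): truth gives 0; report 2 gives 1 > 0. Violating.
Others report (6, 3, 6): truth gives 0; report 2 gives 1 > 0. Violating.
Others report (2, 2, 2): truth gives 0; no alternative beats it.
Others report (2, 2, 3): truth gives 0; no alternative beats it.
(Checking all 27 profiles: 7 have a profitable deviation, 20 do not.)

7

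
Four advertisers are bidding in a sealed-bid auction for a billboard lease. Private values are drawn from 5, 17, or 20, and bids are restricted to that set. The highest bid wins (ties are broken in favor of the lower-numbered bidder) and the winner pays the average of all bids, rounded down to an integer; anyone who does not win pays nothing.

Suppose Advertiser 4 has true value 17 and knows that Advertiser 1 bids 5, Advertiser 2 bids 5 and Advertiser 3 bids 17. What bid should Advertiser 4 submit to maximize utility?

Bid 5: loses, pays 0, utility 0.
Bid 17: loses, pays 0, utility 0.
Bid 20: wins, pays 11, utility 17 - 11 = 6.
The best choice is 20 with utility 6.

20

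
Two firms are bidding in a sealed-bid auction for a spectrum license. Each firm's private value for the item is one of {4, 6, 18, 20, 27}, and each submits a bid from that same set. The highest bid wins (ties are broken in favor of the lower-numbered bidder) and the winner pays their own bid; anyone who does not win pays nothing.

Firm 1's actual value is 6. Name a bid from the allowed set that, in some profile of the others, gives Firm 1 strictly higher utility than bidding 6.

4

Suppose Firm 2 bids 4.
Bid 6: wins, pays 6, utility 6 - 6 = 0.
Bid 4: wins, pays 4, utility 6 - 4 = 2.
So bidding 4 beats truth here (2 > 0).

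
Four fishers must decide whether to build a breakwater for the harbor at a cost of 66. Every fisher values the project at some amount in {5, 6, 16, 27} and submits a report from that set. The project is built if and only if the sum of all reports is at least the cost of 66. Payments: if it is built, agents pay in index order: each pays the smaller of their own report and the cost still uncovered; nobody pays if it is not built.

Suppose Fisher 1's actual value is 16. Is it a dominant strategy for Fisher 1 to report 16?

Consider the case where Fisher 2 reports 6, Fisher 3 reports 27 and Fisher 4 reports 27.
Truthful report 16: project built, pays 16, utility 16 - 16 = 0.
Report 6 instead: project built, pays 6, utility 16 - 6 = 10.
Since 10 > 0, reporting 6 is strictly better here, so truthful reporting is not dominant.

No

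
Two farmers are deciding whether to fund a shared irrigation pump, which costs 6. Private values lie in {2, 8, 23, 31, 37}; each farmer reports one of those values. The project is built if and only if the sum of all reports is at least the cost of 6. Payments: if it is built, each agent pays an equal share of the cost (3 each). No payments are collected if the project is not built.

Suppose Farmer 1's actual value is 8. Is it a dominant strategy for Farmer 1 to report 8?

Check each profile of the others' reports and compare truth against every alternative report.
Others report (2): truth gives 5, best alternative gives 5.
Others report (8): truth gives 5, best alternative gives 5.
Others report (23): truth gives 5, best alternative gives 5.
Others report (31): truth gives 5, best alternative gives 5.
Others report (37): truth gives 5, best alternative gives 5.
In every case the truthful report is at least as good as any alternative, so it is a dominant strategy.

Yes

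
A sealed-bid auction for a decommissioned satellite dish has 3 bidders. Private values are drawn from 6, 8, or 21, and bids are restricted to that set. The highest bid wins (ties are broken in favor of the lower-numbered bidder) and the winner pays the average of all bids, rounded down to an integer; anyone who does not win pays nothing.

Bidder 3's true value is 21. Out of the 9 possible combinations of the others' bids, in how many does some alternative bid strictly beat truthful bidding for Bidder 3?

Others bid (6, 6): truth gives 10; bid 8 gives 15 > 10. Violating.
Others bid (6, 8): truth gives 10; no alternative beats it.
Others bid (6, 21): truth gives 0; no alternative beats it.
(Checking all 9 profiles: 1 has a profitable deviation, 8 do not.)

1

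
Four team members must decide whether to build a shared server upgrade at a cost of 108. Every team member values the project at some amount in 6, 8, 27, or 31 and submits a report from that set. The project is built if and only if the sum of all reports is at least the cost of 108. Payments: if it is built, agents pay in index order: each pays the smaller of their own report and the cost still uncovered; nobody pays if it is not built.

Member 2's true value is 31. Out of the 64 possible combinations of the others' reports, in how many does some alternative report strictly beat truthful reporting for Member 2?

Others report (27, 27, 27): truth gives 0; report 27 gives 4 > 0. Violating.
Others report (27, 27, 31): truth gives 0; report 27 gives 4 > 0. Violating.
Others report (27, 31, 27): truth gives 0; report 27 gives 4 > 0. Violating.
Others report (27, 31, 31): truth gives 0; report 27 gives 4 > 0. Violating.
Others report (6, 6, 6): truth gives 0; no alternative beats it.
Others report (6, 6, 8): truth gives 0; no alternative beats it.
(Checking all 64 profiles: 8 have a profitable deviation, 56 do not.)

8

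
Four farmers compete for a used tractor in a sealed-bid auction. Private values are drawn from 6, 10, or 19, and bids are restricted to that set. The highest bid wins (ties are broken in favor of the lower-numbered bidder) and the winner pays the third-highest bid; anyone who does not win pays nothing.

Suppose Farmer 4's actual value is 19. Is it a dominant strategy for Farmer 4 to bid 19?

Check each profile of the others' bids and compare truth against every alternative bid.
Others bid (6, 6, 10): truth gives 13, best alternative gives 0.
Others bid (6, 10, 6): truth gives 13, best alternative gives 0.
Others bid (10, 6, 6): truth gives 13, best alternative gives 0.
Others bid (6, 10, 10): truth gives 9, best alternative gives 0.
Others bid (10, 6, 10): truth gives 9, best alternative gives 0.
Others bid (10, 10, 6): truth gives 9, best alternative gives 0.
(Remaining 21 profiles checked similarly; truth is weakly best in each.)
In every case the truthful bid is at least as good as any alternative, so it is a dominant strategy.

Yes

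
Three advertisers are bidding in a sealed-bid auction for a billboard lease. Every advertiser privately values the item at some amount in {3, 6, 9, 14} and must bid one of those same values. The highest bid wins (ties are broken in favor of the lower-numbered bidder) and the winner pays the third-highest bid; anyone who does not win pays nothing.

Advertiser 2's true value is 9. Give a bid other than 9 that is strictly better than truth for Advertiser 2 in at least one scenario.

14

Suppose Advertiser 1 bids 3 and Advertiser 3 bids 14.
Bid 9: loses, pays 0, utility 0.
Bid 14: wins, pays 3, utility 9 - 3 = 6.
So bidding 14 beats truth here (6 > 0).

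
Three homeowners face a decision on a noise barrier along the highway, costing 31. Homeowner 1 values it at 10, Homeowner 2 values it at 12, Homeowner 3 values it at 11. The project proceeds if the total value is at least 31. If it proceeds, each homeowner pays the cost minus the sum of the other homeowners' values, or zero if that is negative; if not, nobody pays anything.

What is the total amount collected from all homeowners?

Total value 33 ≥ cost 31, so it is built.
Homeowner 1: others sum to 23; max(0, 31 - 23) = 8.
Homeowner 2: others sum to 21; max(0, 31 - 21) = 10.
Homeowner 3: others sum to 22; max(0, 31 - 22) = 9.
Total collected = 8 + 10 + 9 = 27.

27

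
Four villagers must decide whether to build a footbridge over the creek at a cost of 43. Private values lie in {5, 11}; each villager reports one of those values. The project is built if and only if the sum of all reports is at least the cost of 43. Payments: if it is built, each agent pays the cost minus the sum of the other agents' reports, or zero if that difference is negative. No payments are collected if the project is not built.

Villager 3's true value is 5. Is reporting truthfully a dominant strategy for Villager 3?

Check each profile of the others' reports and compare truth against every alternative report.
Others report (11, 11, 11): truth gives 0, best alternative gives -5.
Others report (5, 5, 5): truth gives 0, best alternative gives 0.
Others report (5, 5, 11): truth gives 0, best alternative gives 0.
Others report (5, 11, 5): truth gives 0, best alternative gives 0.
Others report (5, 11, 11): truth gives 0, best alternative gives 0.
Others report (11, 5, 5): truth gives 0, best alternative gives 0.
(Remaining 2 profiles checked similarly; truth is weakly best in each.)
In every case the truthful report is at least as good as any alternative, so it is a dominant strategy.

Yes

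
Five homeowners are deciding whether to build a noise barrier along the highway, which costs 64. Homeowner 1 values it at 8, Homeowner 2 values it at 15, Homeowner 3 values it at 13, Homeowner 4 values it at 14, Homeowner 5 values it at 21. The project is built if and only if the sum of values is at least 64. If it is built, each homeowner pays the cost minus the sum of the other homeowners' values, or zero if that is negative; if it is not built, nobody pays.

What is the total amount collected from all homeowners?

Total value 71 ≥ cost 64, so it is built.
Homeowner 1: others sum to 63; max(0, 64 - 63) = 1.
Homeowner 2: others sum to 56; max(0, 64 - 56) = 8.
Homeowner 3: others sum to 58; max(0, 64 - 58) = 6.
Homeowner 4: others sum to 57; max(0, 64 - 57) = 7.
Homeowner 5: others sum to 50; max(0, 64 - 50) = 14.
Total collected = 1 + 8 + 6 + 7 + 14 = 36.

36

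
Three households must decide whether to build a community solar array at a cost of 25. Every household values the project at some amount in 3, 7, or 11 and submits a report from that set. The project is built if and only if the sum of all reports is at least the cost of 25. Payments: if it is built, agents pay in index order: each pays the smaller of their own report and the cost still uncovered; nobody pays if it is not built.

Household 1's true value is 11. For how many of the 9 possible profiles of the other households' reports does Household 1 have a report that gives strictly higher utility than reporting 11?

Others report (7, 11): truth gives 0; report 7 gives 4 > 0. Violating.
Others report (11, 7): truth gives 0; report 7 gives 4 > 0. Violating.
Others report (11, 11): truth gives 0; report 3 gives 8 > 0. Violating.
Others report (3, 3): truth gives 0; no alternative beats it.
Others report (3, 7): truth gives 0; no alternative beats it.
(Checking all 9 profiles: 3 have a profitable deviation, 6 do not.)

3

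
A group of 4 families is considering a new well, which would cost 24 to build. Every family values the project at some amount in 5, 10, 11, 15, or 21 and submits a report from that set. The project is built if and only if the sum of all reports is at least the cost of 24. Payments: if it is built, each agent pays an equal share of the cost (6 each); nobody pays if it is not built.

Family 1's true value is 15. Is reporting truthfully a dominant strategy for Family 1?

Check each profile of the others' reports and compare truth against every alternative report.
Others report (5, 5, 5): truth gives 9, best alternative gives 9.
Others report (5, 5, 10): truth gives 9, best alternative gives 9.
Others report (5, 5, 11): truth gives 9, best alternative gives 9.
Others report (5, 5, 15): truth gives 9, best alternative gives 9.
Others report (5, 5, 21): truth gives 9, best alternative gives 9.
Others report (5, 10, 5): truth gives 9, best alternative gives 9.
(Remaining 119 profiles checked similarly; truth is weakly best in each.)
In every case the truthful report is at least as good as any alternative, so it is a dominant strategy.

Yes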